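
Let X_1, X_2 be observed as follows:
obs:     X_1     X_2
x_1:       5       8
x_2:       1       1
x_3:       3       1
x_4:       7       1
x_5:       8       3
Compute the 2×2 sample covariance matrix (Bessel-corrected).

Step 1 — column means:
  mean(X_1) = (5 + 1 + 3 + 7 + 8) / 5 = 24/5 = 4.8
  mean(X_2) = (8 + 1 + 1 + 1 + 3) / 5 = 14/5 = 2.8

Step 2 — sample covariance S[i,j] = (1/(n-1)) · Σ_k (x_{k,i} - mean_i) · (x_{k,j} - mean_j), with n-1 = 4.
  S[X_1,X_1] = ((0.2)·(0.2) + (-3.8)·(-3.8) + (-1.8)·(-1.8) + (2.2)·(2.2) + (3.2)·(3.2)) / 4 = 32.8/4 = 8.2
  S[X_1,X_2] = ((0.2)·(5.2) + (-3.8)·(-1.8) + (-1.8)·(-1.8) + (2.2)·(-1.8) + (3.2)·(0.2)) / 4 = 7.8/4 = 1.95
  S[X_2,X_2] = ((5.2)·(5.2) + (-1.8)·(-1.8) + (-1.8)·(-1.8) + (-1.8)·(-1.8) + (0.2)·(0.2)) / 4 = 36.8/4 = 9.2

S is symmetric (S[j,i] = S[i,j]). Assembling:

S = [[8.2, 1.95],
 [1.95, 9.2]]


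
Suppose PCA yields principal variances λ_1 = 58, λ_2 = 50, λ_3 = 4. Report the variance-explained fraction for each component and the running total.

Step 1 — total variance = trace(Sigma) = Σ λ_i = 58 + 50 + 4 = 112.

Step 2 — fraction explained by component i = λ_i / Σ λ:
  PC1: 58/112 = 0.5179
  PC2: 50/112 = 0.4464
  PC3: 4/112 = 0.0357

Step 3 — cumulative fraction after k components = (λ_1 + ... + λ_k) / Σ λ:
  k = 1: 58/112 = 0.5179
  k = 2: (58 + 50)/112 = 108/112 = 0.9643
  k = 3: (58 + 50 + 4)/112 = 112/112 = 1

Summary (fraction, with percent):

explained: PC1 0.5179 (51.79%), PC2 0.4464 (44.64%), PC3 0.0357 (3.57%);  cumulative: 0.5179, 0.9643, 1


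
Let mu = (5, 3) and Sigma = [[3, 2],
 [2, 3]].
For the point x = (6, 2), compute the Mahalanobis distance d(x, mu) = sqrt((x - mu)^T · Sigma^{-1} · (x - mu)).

Step 1 — centre the observation: (x - mu) = (1, -1).

Step 2 — invert Sigma. det(Sigma) = 3·3 - (2)² = 5.
  Sigma^{-1} = (1/det) · [[d, -b], [-b, a]] = [[0.6, -0.4],
 [-0.4, 0.6]].

Step 3 — form the quadratic (x - mu)^T · Sigma^{-1} · (x - mu):
  Sigma^{-1} · (x - mu) = (1, -1).
  (x - mu)^T · [Sigma^{-1} · (x - mu)] = (1)·(1) + (-1)·(-1) = 2.

Step 4 — take square root: d = √(2) ≈ 1.4142.

d(x, mu) = √(2) ≈ 1.4142


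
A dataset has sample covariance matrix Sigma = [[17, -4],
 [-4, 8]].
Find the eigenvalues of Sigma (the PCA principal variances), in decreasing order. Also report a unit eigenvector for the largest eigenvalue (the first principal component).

Step 1 — characteristic polynomial of 2×2 Sigma:
  det(Sigma - λI) = λ² - trace · λ + det = 0.
  trace = 17 + 8 = 25, det = 17·8 - (-4)² = 120.
Step 2 — discriminant:
  Δ = trace² - 4·det = 625 - 480 = 145.
Step 3 — eigenvalues:
  λ = (trace ± √Δ)/2 = (25 ± 12.0416)/2,
  λ_1 = 18.5208,  λ_2 = 6.4792.

Step 4 — unit eigenvector for λ_1: solve (Sigma - λ_1 I)v = 0. First row:
  (17 - 18.5208)·v_x + (-4)·v_y = 0, i.e. (-1.5208)·v_x + (-4)·v_y = 0,
  so v ∝ (b, λ_1 - a) = (-4, 1.5208); multiply by -1 so the first entry is positive: u = (4, -1.5208).
  ||u|| = √((4)² + (-1.5208)²) = √(18.3128) ≈ 4.2793,
  v_1 = u/||u|| ≈ (0.9347, -0.3554) (||v_1|| = 1).

λ_1 = 18.5208,  λ_2 = 6.4792;  v_1 ≈ (0.9347, -0.3554)


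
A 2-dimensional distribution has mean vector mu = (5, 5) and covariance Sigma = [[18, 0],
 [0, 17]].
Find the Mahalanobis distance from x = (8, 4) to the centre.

Step 1 — centre the observation: (x - mu) = (3, -1).

Step 2 — invert Sigma. det(Sigma) = 18·17 - (0)² = 306.
  Sigma^{-1} = (1/det) · [[d, -b], [-b, a]] = [[0.0556, 0],
 [0, 0.0588]].

Step 3 — form the quadratic (x - mu)^T · Sigma^{-1} · (x - mu):
  Sigma^{-1} · (x - mu) = (0.1667, -0.0588).
  (x - mu)^T · [Sigma^{-1} · (x - mu)] = (3)·(0.1667) + (-1)·(-0.0588) = 0.5588.

Step 4 — take square root: d = √(0.5588) ≈ 0.7475.

d(x, mu) = √(0.5588) ≈ 0.7475


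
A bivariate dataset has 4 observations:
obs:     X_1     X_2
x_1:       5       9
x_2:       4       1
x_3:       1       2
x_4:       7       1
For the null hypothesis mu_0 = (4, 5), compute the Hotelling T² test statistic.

Step 1 — sample mean vector:
  mean(X_1) = (5 + 4 + 1 + 7) / 4 = 17/4 = 4.25
  mean(X_2) = (9 + 1 + 2 + 1) / 4 = 13/4 = 3.25
  x̄ = (4.25, 3.25),  deviation x̄ - mu_0 = (4.25, 3.25) - (4, 5) = (0.25, -1.75).

Step 2 — sample covariance matrix, S[i,j] = (1/(n-1)) · Σ_k (x_{k,i} - mean_i) · (x_{k,j} - mean_j), divisor n-1 = 3:
  S[X_1,X_1] = ((0.75)·(0.75) + (-0.25)·(-0.25) + (-3.25)·(-3.25) + (2.75)·(2.75)) / 3 = 18.75/3 = 6.25
  S[X_1,X_2] = ((0.75)·(5.75) + (-0.25)·(-2.25) + (-3.25)·(-1.25) + (2.75)·(-2.25)) / 3 = 2.75/3 = 0.9167
  S[X_2,X_2] = ((5.75)·(5.75) + (-2.25)·(-2.25) + (-1.25)·(-1.25) + (-2.25)·(-2.25)) / 3 = 44.75/3 = 14.9167
  S = [[6.25, 0.9167],
 [0.9167, 14.9167]].

Step 3 — invert S. det(S) = 6.25·14.9167 - (0.9167)² = 92.3889.
  S^{-1} = (1/det) · [[d, -b], [-b, a]] = [[0.1615, -0.0099],
 [-0.0099, 0.0676]].

Step 4 — quadratic form (x̄ - mu_0)^T · S^{-1} · (x̄ - mu_0):
  S^{-1} · (x̄ - mu_0) = (0.0577, -0.1209),
  (x̄ - mu_0)^T · [...] = (0.25)·(0.0577) + (-1.75)·(-0.1209) = 0.2259.

Step 5 — scale by n: T² = 4 · 0.2259 = 0.9038.

T² ≈ 0.9038


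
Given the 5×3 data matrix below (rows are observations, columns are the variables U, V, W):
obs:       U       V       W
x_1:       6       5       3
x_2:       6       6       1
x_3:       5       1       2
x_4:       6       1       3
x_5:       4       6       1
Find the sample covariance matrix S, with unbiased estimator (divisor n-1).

Step 1 — column means:
  mean(U) = (6 + 6 + 5 + 6 + 4) / 5 = 27/5 = 5.4
  mean(V) = (5 + 6 + 1 + 1 + 6) / 5 = 19/5 = 3.8
  mean(W) = (3 + 1 + 2 + 3 + 1) / 5 = 10/5 = 2

Step 2 — sample covariance S[i,j] = (1/(n-1)) · Σ_k (x_{k,i} - mean_i) · (x_{k,j} - mean_j), with n-1 = 4.
  S[U,U] = ((0.6)·(0.6) + (0.6)·(0.6) + (-0.4)·(-0.4) + (0.6)·(0.6) + (-1.4)·(-1.4)) / 4 = 3.2/4 = 0.8
  S[U,V] = ((0.6)·(1.2) + (0.6)·(2.2) + (-0.4)·(-2.8) + (0.6)·(-2.8) + (-1.4)·(2.2)) / 4 = -1.6/4 = -0.4
  S[U,W] = ((0.6)·(1) + (0.6)·(-1) + (-0.4)·(0) + (0.6)·(1) + (-1.4)·(-1)) / 4 = 2/4 = 0.5
  S[V,V] = ((1.2)·(1.2) + (2.2)·(2.2) + (-2.8)·(-2.8) + (-2.8)·(-2.8) + (2.2)·(2.2)) / 4 = 26.8/4 = 6.7
  S[V,W] = ((1.2)·(1) + (2.2)·(-1) + (-2.8)·(0) + (-2.8)·(1) + (2.2)·(-1)) / 4 = -6/4 = -1.5
  S[W,W] = ((1)·(1) + (-1)·(-1) + (0)·(0) + (1)·(1) + (-1)·(-1)) / 4 = 4/4 = 1

S is symmetric (S[j,i] = S[i,j]). Assembling:

S = [[0.8, -0.4, 0.5],
 [-0.4, 6.7, -1.5],
 [0.5, -1.5, 1]]


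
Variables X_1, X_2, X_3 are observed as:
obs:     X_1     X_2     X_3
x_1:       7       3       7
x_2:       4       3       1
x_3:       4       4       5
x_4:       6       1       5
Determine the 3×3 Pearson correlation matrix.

Step 1 — column means:
  mean(X_1) = (7 + 4 + 4 + 6) / 4 = 21/4 = 5.25
  mean(X_2) = (3 + 3 + 4 + 1) / 4 = 11/4 = 2.75
  mean(X_3) = (7 + 1 + 5 + 5) / 4 = 18/4 = 4.5

Step 2 — sample variances and covariances s[i,j] = (1/(n-1)) · Σ_k (x_{k,i} - mean_i) · (x_{k,j} - mean_j), with n-1 = 3:
  s[X_1,X_1] = ((1.75)·(1.75) + (-1.25)·(-1.25) + (-1.25)·(-1.25) + (0.75)·(0.75)) / 3 = 6.75/3 = 2.25
  s[X_1,X_2] = ((1.75)·(0.25) + (-1.25)·(0.25) + (-1.25)·(1.25) + (0.75)·(-1.75)) / 3 = -2.75/3 = -0.9167
  s[X_1,X_3] = ((1.75)·(2.5) + (-1.25)·(-3.5) + (-1.25)·(0.5) + (0.75)·(0.5)) / 3 = 8.5/3 = 2.8333
  s[X_2,X_2] = ((0.25)·(0.25) + (0.25)·(0.25) + (1.25)·(1.25) + (-1.75)·(-1.75)) / 3 = 4.75/3 = 1.5833
  s[X_2,X_3] = ((0.25)·(2.5) + (0.25)·(-3.5) + (1.25)·(0.5) + (-1.75)·(0.5)) / 3 = -0.5/3 = -0.1667
  s[X_3,X_3] = ((2.5)·(2.5) + (-3.5)·(-3.5) + (0.5)·(0.5) + (0.5)·(0.5)) / 3 = 19/3 = 6.3333
  Sample standard deviations s_i = √(s[i,i]):
  s(X_1) = √(2.25) = 1.5
  s(X_2) = √(1.5833) = 1.2583
  s(X_3) = √(6.3333) = 2.5166

Step 3 — r_{ij} = s_{ij} / (s_i · s_j):
  r[X_1,X_1] = 1 (diagonal).
  r[X_1,X_2] = -0.9167 / (1.5 · 1.2583) = -0.9167 / 1.8875 = -0.4857
  r[X_1,X_3] = 2.8333 / (1.5 · 2.5166) = 2.8333 / 3.7749 = 0.7506
  r[X_2,X_2] = 1 (diagonal).
  r[X_2,X_3] = -0.1667 / (1.2583 · 2.5166) = -0.1667 / 3.1667 = -0.0526
  r[X_3,X_3] = 1 (diagonal).

R is symmetric with unit diagonal. Assembling:

R = [[1, -0.4857, 0.7506],
 [-0.4857, 1, -0.0526],
 [0.7506, -0.0526, 1]]


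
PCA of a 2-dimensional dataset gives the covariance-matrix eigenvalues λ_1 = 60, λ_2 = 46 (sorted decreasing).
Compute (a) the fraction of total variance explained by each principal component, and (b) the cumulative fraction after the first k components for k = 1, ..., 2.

Step 1 — total variance = trace(Sigma) = Σ λ_i = 60 + 46 = 106.

Step 2 — fraction explained by component i = λ_i / Σ λ:
  PC1: 60/106 = 0.566
  PC2: 46/106 = 0.434

Step 3 — cumulative fraction after k components = (λ_1 + ... + λ_k) / Σ λ:
  k = 1: 60/106 = 0.566
  k = 2: (60 + 46)/106 = 106/106 = 1

Summary (fraction, with percent):

explained: PC1 0.566 (56.6%), PC2 0.434 (43.4%);  cumulative: 0.566, 1


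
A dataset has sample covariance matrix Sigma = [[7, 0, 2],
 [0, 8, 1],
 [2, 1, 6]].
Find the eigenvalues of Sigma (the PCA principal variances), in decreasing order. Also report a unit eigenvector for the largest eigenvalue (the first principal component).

Step 1 — characteristic polynomial p(λ) = det(λI - Sigma) = λ³ - tr·λ² + c_1·λ - det, where tr = trace, c_1 = sum of the principal 2×2 minors, det = det(Sigma):
  tr = 7 + 8 + 6 = 21,
  c_1 = (7·8 - (0)²) + (7·6 - (2)²) + (8·6 - (1)²) = 56 + 38 + 47 = 141,
  det = 7·(8·6 - (1)²) - (0)·((0)·6 - (1)·(2)) + (2)·((0)·(1) - 8·(2)) = 7·(47) - (0)·(-2) + (2)·(-16) = 297.
  So p(λ) = λ³ - 21λ² + 141λ - 297.
Step 2 — look for an integer root (rational root theorem: any rational root is an integer divisor of 297). Testing λ = 9:
  p(9) = 729 - 1701 + 1269 - 297 = 0  ✓
  Dividing out (λ - 9): p(λ) = (λ - 9)(λ² - 12λ + 33).
Step 3 — remaining eigenvalues from the quadratic λ² - 12λ + 33 = 0:
  Δ = 12² - 4·33 = 144 - 132 = 12,  λ = (12 ± √12)/2 = (12 ± 3.4641)/2 ≈ 7.7321 or 4.2679.
  Sorted: λ_1 = 9,  λ_2 = 7.7321,  λ_3 = 4.2679  (check: sum = 21 = tr ✓).

Step 4 — unit eigenvector for λ_1 = 9: v spans the null space of (Sigma - λ_1 I), whose rows are
  r_1 = (-2, 0, 2),  r_2 = (0, -1, 1),  r_3 = (2, 1, -3).
  v is orthogonal to every row, so take v ∝ r_1 × r_2 = ((0)·(1) - (2)·(-1), (2)·(0) - (-2)·(1), (-2)·(-1) - (0)·(0)) = (2, 2, 2).
  Rescale (divide by 2): u = (1, 1, 1).
  ||u|| = √((1)² + (1)² + (1)²) = √(3) ≈ 1.7321,  v_1 = u/||u|| ≈ (0.5774, 0.5774, 0.5774) (||v_1|| = 1).

λ_1 = 9,  λ_2 = 7.7321,  λ_3 = 4.2679;  v_1 ≈ (0.5774, 0.5774, 0.5774)


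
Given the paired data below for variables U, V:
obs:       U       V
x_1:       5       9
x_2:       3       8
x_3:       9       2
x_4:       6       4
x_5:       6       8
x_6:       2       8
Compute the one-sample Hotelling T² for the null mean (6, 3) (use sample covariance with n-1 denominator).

Step 1 — sample mean vector:
  mean(U) = (5 + 3 + 9 + 6 + 6 + 2) / 6 = 31/6 = 5.1667
  mean(V) = (9 + 8 + 2 + 4 + 8 + 8) / 6 = 39/6 = 6.5
  x̄ = (5.1667, 6.5),  deviation x̄ - mu_0 = (5.1667, 6.5) - (6, 3) = (-0.8333, 3.5).

Step 2 — sample covariance matrix, S[i,j] = (1/(n-1)) · Σ_k (x_{k,i} - mean_i) · (x_{k,j} - mean_j), divisor n-1 = 5:
  S[U,U] = ((-0.1667)·(-0.1667) + (-2.1667)·(-2.1667) + (3.8333)·(3.8333) + (0.8333)·(0.8333) + (0.8333)·(0.8333) + (-3.1667)·(-3.1667)) / 5 = 30.8333/5 = 6.1667
  S[U,V] = ((-0.1667)·(2.5) + (-2.1667)·(1.5) + (3.8333)·(-4.5) + (0.8333)·(-2.5) + (0.8333)·(1.5) + (-3.1667)·(1.5)) / 5 = -26.5/5 = -5.3
  S[V,V] = ((2.5)·(2.5) + (1.5)·(1.5) + (-4.5)·(-4.5) + (-2.5)·(-2.5) + (1.5)·(1.5) + (1.5)·(1.5)) / 5 = 39.5/5 = 7.9
  S = [[6.1667, -5.3],
 [-5.3, 7.9]].

Step 3 — invert S. det(S) = 6.1667·7.9 - (-5.3)² = 20.6267.
  S^{-1} = (1/det) · [[d, -b], [-b, a]] = [[0.383, 0.2569],
 [0.2569, 0.299]].

Step 4 — quadratic form (x̄ - mu_0)^T · S^{-1} · (x̄ - mu_0):
  S^{-1} · (x̄ - mu_0) = (0.5802, 0.8323),
  (x̄ - mu_0)^T · [...] = (-0.8333)·(0.5802) + (3.5)·(0.8323) = 2.4294.

Step 5 — scale by n: T² = 6 · 2.4294 = 14.5766.

T² ≈ 14.5766


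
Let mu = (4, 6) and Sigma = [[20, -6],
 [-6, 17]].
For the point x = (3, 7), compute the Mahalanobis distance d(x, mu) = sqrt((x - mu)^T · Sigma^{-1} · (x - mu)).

Step 1 — centre the observation: (x - mu) = (-1, 1).

Step 2 — invert Sigma. det(Sigma) = 20·17 - (-6)² = 304.
  Sigma^{-1} = (1/det) · [[d, -b], [-b, a]] = [[0.0559, 0.0197],
 [0.0197, 0.0658]].

Step 3 — form the quadratic (x - mu)^T · Sigma^{-1} · (x - mu):
  Sigma^{-1} · (x - mu) = (-0.0362, 0.0461).
  (x - mu)^T · [Sigma^{-1} · (x - mu)] = (-1)·(-0.0362) + (1)·(0.0461) = 0.0822.

Step 4 — take square root: d = √(0.0822) ≈ 0.2868.

d(x, mu) = √(0.0822) ≈ 0.2868


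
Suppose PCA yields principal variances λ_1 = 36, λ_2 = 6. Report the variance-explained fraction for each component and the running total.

Step 1 — total variance = trace(Sigma) = Σ λ_i = 36 + 6 = 42.

Step 2 — fraction explained by component i = λ_i / Σ λ:
  PC1: 36/42 = 0.8571
  PC2: 6/42 = 0.1429

Step 3 — cumulative fraction after k components = (λ_1 + ... + λ_k) / Σ λ:
  k = 1: 36/42 = 0.8571
  k = 2: (36 + 6)/42 = 42/42 = 1

Summary (fraction, with percent):

explained: PC1 0.8571 (85.71%), PC2 0.1429 (14.29%);  cumulative: 0.8571, 1


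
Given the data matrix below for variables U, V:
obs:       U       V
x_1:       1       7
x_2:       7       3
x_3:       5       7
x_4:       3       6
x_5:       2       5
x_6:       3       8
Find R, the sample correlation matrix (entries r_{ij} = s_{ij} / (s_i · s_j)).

Step 1 — column means:
  mean(U) = (1 + 7 + 5 + 3 + 2 + 3) / 6 = 21/6 = 3.5
  mean(V) = (7 + 3 + 7 + 6 + 5 + 8) / 6 = 36/6 = 6

Step 2 — sample variances and covariances s[i,j] = (1/(n-1)) · Σ_k (x_{k,i} - mean_i) · (x_{k,j} - mean_j), with n-1 = 5:
  s[U,U] = ((-2.5)·(-2.5) + (3.5)·(3.5) + (1.5)·(1.5) + (-0.5)·(-0.5) + (-1.5)·(-1.5) + (-0.5)·(-0.5)) / 5 = 23.5/5 = 4.7
  s[U,V] = ((-2.5)·(1) + (3.5)·(-3) + (1.5)·(1) + (-0.5)·(0) + (-1.5)·(-1) + (-0.5)·(2)) / 5 = -11/5 = -2.2
  s[V,V] = ((1)·(1) + (-3)·(-3) + (1)·(1) + (0)·(0) + (-1)·(-1) + (2)·(2)) / 5 = 16/5 = 3.2
  Sample standard deviations s_i = √(s[i,i]):
  s(U) = √(4.7) = 2.1679
  s(V) = √(3.2) = 1.7889

Step 3 — r_{ij} = s_{ij} / (s_i · s_j):
  r[U,U] = 1 (diagonal).
  r[U,V] = -2.2 / (2.1679 · 1.7889) = -2.2 / 3.8781 = -0.5673
  r[V,V] = 1 (diagonal).

R is symmetric with unit diagonal. Assembling:

R = [[1, -0.5673],
 [-0.5673, 1]]


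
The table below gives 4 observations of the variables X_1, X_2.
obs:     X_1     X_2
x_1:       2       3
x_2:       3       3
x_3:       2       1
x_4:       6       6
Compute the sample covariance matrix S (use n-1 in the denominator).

Step 1 — column means:
  mean(X_1) = (2 + 3 + 2 + 6) / 4 = 13/4 = 3.25
  mean(X_2) = (3 + 3 + 1 + 6) / 4 = 13/4 = 3.25

Step 2 — sample covariance S[i,j] = (1/(n-1)) · Σ_k (x_{k,i} - mean_i) · (x_{k,j} - mean_j), with n-1 = 3.
  S[X_1,X_1] = ((-1.25)·(-1.25) + (-0.25)·(-0.25) + (-1.25)·(-1.25) + (2.75)·(2.75)) / 3 = 10.75/3 = 3.5833
  S[X_1,X_2] = ((-1.25)·(-0.25) + (-0.25)·(-0.25) + (-1.25)·(-2.25) + (2.75)·(2.75)) / 3 = 10.75/3 = 3.5833
  S[X_2,X_2] = ((-0.25)·(-0.25) + (-0.25)·(-0.25) + (-2.25)·(-2.25) + (2.75)·(2.75)) / 3 = 12.75/3 = 4.25

S is symmetric (S[j,i] = S[i,j]). Assembling:

S = [[3.5833, 3.5833],
 [3.5833, 4.25]]


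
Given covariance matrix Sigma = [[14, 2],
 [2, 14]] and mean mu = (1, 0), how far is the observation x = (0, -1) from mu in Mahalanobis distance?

Step 1 — centre the observation: (x - mu) = (-1, -1).

Step 2 — invert Sigma. det(Sigma) = 14·14 - (2)² = 192.
  Sigma^{-1} = (1/det) · [[d, -b], [-b, a]] = [[0.0729, -0.0104],
 [-0.0104, 0.0729]].

Step 3 — form the quadratic (x - mu)^T · Sigma^{-1} · (x - mu):
  Sigma^{-1} · (x - mu) = (-0.0625, -0.0625).
  (x - mu)^T · [Sigma^{-1} · (x - mu)] = (-1)·(-0.0625) + (-1)·(-0.0625) = 0.125.

Step 4 — take square root: d = √(0.125) ≈ 0.3536.

d(x, mu) = √(0.125) ≈ 0.3536


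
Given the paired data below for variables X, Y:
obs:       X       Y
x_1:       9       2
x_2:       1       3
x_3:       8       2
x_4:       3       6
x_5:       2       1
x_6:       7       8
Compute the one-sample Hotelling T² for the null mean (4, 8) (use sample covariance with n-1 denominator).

Step 1 — sample mean vector:
  mean(X) = (9 + 1 + 8 + 3 + 2 + 7) / 6 = 30/6 = 5
  mean(Y) = (2 + 3 + 2 + 6 + 1 + 8) / 6 = 22/6 = 3.6667
  x̄ = (5, 3.6667),  deviation x̄ - mu_0 = (5, 3.6667) - (4, 8) = (1, -4.3333).

Step 2 — sample covariance matrix, S[i,j] = (1/(n-1)) · Σ_k (x_{k,i} - mean_i) · (x_{k,j} - mean_j), divisor n-1 = 5:
  S[X,X] = ((4)·(4) + (-4)·(-4) + (3)·(3) + (-2)·(-2) + (-3)·(-3) + (2)·(2)) / 5 = 58/5 = 11.6
  S[X,Y] = ((4)·(-1.6667) + (-4)·(-0.6667) + (3)·(-1.6667) + (-2)·(2.3333) + (-3)·(-2.6667) + (2)·(4.3333)) / 5 = 3/5 = 0.6
  S[Y,Y] = ((-1.6667)·(-1.6667) + (-0.6667)·(-0.6667) + (-1.6667)·(-1.6667) + (2.3333)·(2.3333) + (-2.6667)·(-2.6667) + (4.3333)·(4.3333)) / 5 = 37.3333/5 = 7.4667
  S = [[11.6, 0.6],
 [0.6, 7.4667]].

Step 3 — invert S. det(S) = 11.6·7.4667 - (0.6)² = 86.2533.
  S^{-1} = (1/det) · [[d, -b], [-b, a]] = [[0.0866, -0.007],
 [-0.007, 0.1345]].

Step 4 — quadratic form (x̄ - mu_0)^T · S^{-1} · (x̄ - mu_0):
  S^{-1} · (x̄ - mu_0) = (0.1167, -0.5897),
  (x̄ - mu_0)^T · [...] = (1)·(0.1167) + (-4.3333)·(-0.5897) = 2.6722.

Step 5 — scale by n: T² = 6 · 2.6722 = 16.0334.

T² ≈ 16.0334


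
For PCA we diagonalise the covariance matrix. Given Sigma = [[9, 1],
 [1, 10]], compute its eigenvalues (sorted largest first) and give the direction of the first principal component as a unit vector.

Step 1 — characteristic polynomial of 2×2 Sigma:
  det(Sigma - λI) = λ² - trace · λ + det = 0.
  trace = 9 + 10 = 19, det = 9·10 - (1)² = 89.
Step 2 — discriminant:
  Δ = trace² - 4·det = 361 - 356 = 5.
Step 3 — eigenvalues:
  λ = (trace ± √Δ)/2 = (19 ± 2.2361)/2,
  λ_1 = 10.618,  λ_2 = 8.382.

Step 4 — unit eigenvector for λ_1: solve (Sigma - λ_1 I)v = 0. First row:
  (9 - 10.618)·v_x + (1)·v_y = 0, i.e. (-1.618)·v_x + (1)·v_y = 0,
  so v ∝ (b, λ_1 - a) = (1, 1.618) = u.
  ||u|| = √((1)² + (1.618)²) = √(3.618) ≈ 1.9021,
  v_1 = u/||u|| ≈ (0.5257, 0.8507) (||v_1|| = 1).

λ_1 = 10.618,  λ_2 = 8.382;  v_1 ≈ (0.5257, 0.8507)


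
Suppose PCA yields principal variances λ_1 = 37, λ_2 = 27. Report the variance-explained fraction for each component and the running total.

Step 1 — total variance = trace(Sigma) = Σ λ_i = 37 + 27 = 64.

Step 2 — fraction explained by component i = λ_i / Σ λ:
  PC1: 37/64 = 0.5781
  PC2: 27/64 = 0.4219

Step 3 — cumulative fraction after k components = (λ_1 + ... + λ_k) / Σ λ:
  k = 1: 37/64 = 0.5781
  k = 2: (37 + 27)/64 = 64/64 = 1

Summary (fraction, with percent):

explained: PC1 0.5781 (57.81%), PC2 0.4219 (42.19%);  cumulative: 0.5781, 1


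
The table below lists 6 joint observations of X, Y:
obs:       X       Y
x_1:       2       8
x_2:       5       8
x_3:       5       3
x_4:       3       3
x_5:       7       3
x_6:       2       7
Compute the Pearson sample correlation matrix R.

Step 1 — column means:
  mean(X) = (2 + 5 + 5 + 3 + 7 + 2) / 6 = 24/6 = 4
  mean(Y) = (8 + 8 + 3 + 3 + 3 + 7) / 6 = 32/6 = 5.3333

Step 2 — sample variances and covariances s[i,j] = (1/(n-1)) · Σ_k (x_{k,i} - mean_i) · (x_{k,j} - mean_j), with n-1 = 5:
  s[X,X] = ((-2)·(-2) + (1)·(1) + (1)·(1) + (-1)·(-1) + (3)·(3) + (-2)·(-2)) / 5 = 20/5 = 4
  s[X,Y] = ((-2)·(2.6667) + (1)·(2.6667) + (1)·(-2.3333) + (-1)·(-2.3333) + (3)·(-2.3333) + (-2)·(1.6667)) / 5 = -13/5 = -2.6
  s[Y,Y] = ((2.6667)·(2.6667) + (2.6667)·(2.6667) + (-2.3333)·(-2.3333) + (-2.3333)·(-2.3333) + (-2.3333)·(-2.3333) + (1.6667)·(1.6667)) / 5 = 33.3333/5 = 6.6667
  Sample standard deviations s_i = √(s[i,i]):
  s(X) = √(4) = 2
  s(Y) = √(6.6667) = 2.582

Step 3 — r_{ij} = s_{ij} / (s_i · s_j):
  r[X,X] = 1 (diagonal).
  r[X,Y] = -2.6 / (2 · 2.582) = -2.6 / 5.164 = -0.5035
  r[Y,Y] = 1 (diagonal).

R is symmetric with unit diagonal. Assembling:

R = [[1, -0.5035],
 [-0.5035, 1]]


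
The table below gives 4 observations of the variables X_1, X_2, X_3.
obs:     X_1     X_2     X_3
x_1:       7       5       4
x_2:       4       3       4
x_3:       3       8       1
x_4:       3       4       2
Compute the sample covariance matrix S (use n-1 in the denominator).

Step 1 — column means:
  mean(X_1) = (7 + 4 + 3 + 3) / 4 = 17/4 = 4.25
  mean(X_2) = (5 + 3 + 8 + 4) / 4 = 20/4 = 5
  mean(X_3) = (4 + 4 + 1 + 2) / 4 = 11/4 = 2.75

Step 2 — sample covariance S[i,j] = (1/(n-1)) · Σ_k (x_{k,i} - mean_i) · (x_{k,j} - mean_j), with n-1 = 3.
  S[X_1,X_1] = ((2.75)·(2.75) + (-0.25)·(-0.25) + (-1.25)·(-1.25) + (-1.25)·(-1.25)) / 3 = 10.75/3 = 3.5833
  S[X_1,X_2] = ((2.75)·(0) + (-0.25)·(-2) + (-1.25)·(3) + (-1.25)·(-1)) / 3 = -2/3 = -0.6667
  S[X_1,X_3] = ((2.75)·(1.25) + (-0.25)·(1.25) + (-1.25)·(-1.75) + (-1.25)·(-0.75)) / 3 = 6.25/3 = 2.0833
  S[X_2,X_2] = ((0)·(0) + (-2)·(-2) + (3)·(3) + (-1)·(-1)) / 3 = 14/3 = 4.6667
  S[X_2,X_3] = ((0)·(1.25) + (-2)·(1.25) + (3)·(-1.75) + (-1)·(-0.75)) / 3 = -7/3 = -2.3333
  S[X_3,X_3] = ((1.25)·(1.25) + (1.25)·(1.25) + (-1.75)·(-1.75) + (-0.75)·(-0.75)) / 3 = 6.75/3 = 2.25

S is symmetric (S[j,i] = S[i,j]). Assembling:

S = [[3.5833, -0.6667, 2.0833],
 [-0.6667, 4.6667, -2.3333],
 [2.0833, -2.3333, 2.25]]


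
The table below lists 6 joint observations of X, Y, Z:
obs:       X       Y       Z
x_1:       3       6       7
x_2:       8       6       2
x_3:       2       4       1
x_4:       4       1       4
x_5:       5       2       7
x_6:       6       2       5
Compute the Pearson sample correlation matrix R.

Step 1 — column means:
  mean(X) = (3 + 8 + 2 + 4 + 5 + 6) / 6 = 28/6 = 4.6667
  mean(Y) = (6 + 6 + 4 + 1 + 2 + 2) / 6 = 21/6 = 3.5
  mean(Z) = (7 + 2 + 1 + 4 + 7 + 5) / 6 = 26/6 = 4.3333

Step 2 — sample variances and covariances s[i,j] = (1/(n-1)) · Σ_k (x_{k,i} - mean_i) · (x_{k,j} - mean_j), with n-1 = 5:
  s[X,X] = ((-1.6667)·(-1.6667) + (3.3333)·(3.3333) + (-2.6667)·(-2.6667) + (-0.6667)·(-0.6667) + (0.3333)·(0.3333) + (1.3333)·(1.3333)) / 5 = 23.3333/5 = 4.6667
  s[X,Y] = ((-1.6667)·(2.5) + (3.3333)·(2.5) + (-2.6667)·(0.5) + (-0.6667)·(-2.5) + (0.3333)·(-1.5) + (1.3333)·(-1.5)) / 5 = 2/5 = 0.4
  s[X,Z] = ((-1.6667)·(2.6667) + (3.3333)·(-2.3333) + (-2.6667)·(-3.3333) + (-0.6667)·(-0.3333) + (0.3333)·(2.6667) + (1.3333)·(0.6667)) / 5 = -1.3333/5 = -0.2667
  s[Y,Y] = ((2.5)·(2.5) + (2.5)·(2.5) + (0.5)·(0.5) + (-2.5)·(-2.5) + (-1.5)·(-1.5) + (-1.5)·(-1.5)) / 5 = 23.5/5 = 4.7
  s[Y,Z] = ((2.5)·(2.6667) + (2.5)·(-2.3333) + (0.5)·(-3.3333) + (-2.5)·(-0.3333) + (-1.5)·(2.6667) + (-1.5)·(0.6667)) / 5 = -5/5 = -1
  s[Z,Z] = ((2.6667)·(2.6667) + (-2.3333)·(-2.3333) + (-3.3333)·(-3.3333) + (-0.3333)·(-0.3333) + (2.6667)·(2.6667) + (0.6667)·(0.6667)) / 5 = 31.3333/5 = 6.2667
  Sample standard deviations s_i = √(s[i,i]):
  s(X) = √(4.6667) = 2.1602
  s(Y) = √(4.7) = 2.1679
  s(Z) = √(6.2667) = 2.5033

Step 3 — r_{ij} = s_{ij} / (s_i · s_j):
  r[X,X] = 1 (diagonal).
  r[X,Y] = 0.4 / (2.1602 · 2.1679) = 0.4 / 4.6833 = 0.0854
  r[X,Z] = -0.2667 / (2.1602 · 2.5033) = -0.2667 / 5.4078 = -0.0493
  r[Y,Y] = 1 (diagonal).
  r[Y,Z] = -1 / (2.1679 · 2.5033) = -1 / 5.4271 = -0.1843
  r[Z,Z] = 1 (diagonal).

R is symmetric with unit diagonal. Assembling:

R = [[1, 0.0854, -0.0493],
 [0.0854, 1, -0.1843],
 [-0.0493, -0.1843, 1]]


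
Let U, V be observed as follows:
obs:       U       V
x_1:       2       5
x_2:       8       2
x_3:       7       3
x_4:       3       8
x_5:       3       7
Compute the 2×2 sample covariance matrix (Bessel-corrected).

Step 1 — column means:
  mean(U) = (2 + 8 + 7 + 3 + 3) / 5 = 23/5 = 4.6
  mean(V) = (5 + 2 + 3 + 8 + 7) / 5 = 25/5 = 5

Step 2 — sample covariance S[i,j] = (1/(n-1)) · Σ_k (x_{k,i} - mean_i) · (x_{k,j} - mean_j), with n-1 = 4.
  S[U,U] = ((-2.6)·(-2.6) + (3.4)·(3.4) + (2.4)·(2.4) + (-1.6)·(-1.6) + (-1.6)·(-1.6)) / 4 = 29.2/4 = 7.3
  S[U,V] = ((-2.6)·(0) + (3.4)·(-3) + (2.4)·(-2) + (-1.6)·(3) + (-1.6)·(2)) / 4 = -23/4 = -5.75
  S[V,V] = ((0)·(0) + (-3)·(-3) + (-2)·(-2) + (3)·(3) + (2)·(2)) / 4 = 26/4 = 6.5

S is symmetric (S[j,i] = S[i,j]). Assembling:

S = [[7.3, -5.75],
 [-5.75, 6.5]]


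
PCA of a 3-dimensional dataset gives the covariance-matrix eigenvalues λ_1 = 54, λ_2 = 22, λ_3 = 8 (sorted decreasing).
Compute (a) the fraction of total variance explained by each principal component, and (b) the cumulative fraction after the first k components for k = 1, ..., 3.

Step 1 — total variance = trace(Sigma) = Σ λ_i = 54 + 22 + 8 = 84.

Step 2 — fraction explained by component i = λ_i / Σ λ:
  PC1: 54/84 = 0.6429
  PC2: 22/84 = 0.2619
  PC3: 8/84 = 0.0952

Step 3 — cumulative fraction after k components = (λ_1 + ... + λ_k) / Σ λ:
  k = 1: 54/84 = 0.6429
  k = 2: (54 + 22)/84 = 76/84 = 0.9048
  k = 3: (54 + 22 + 8)/84 = 84/84 = 1

Summary (fraction, with percent):

explained: PC1 0.6429 (64.29%), PC2 0.2619 (26.19%), PC3 0.0952 (9.52%);  cumulative: 0.6429, 0.9048, 1


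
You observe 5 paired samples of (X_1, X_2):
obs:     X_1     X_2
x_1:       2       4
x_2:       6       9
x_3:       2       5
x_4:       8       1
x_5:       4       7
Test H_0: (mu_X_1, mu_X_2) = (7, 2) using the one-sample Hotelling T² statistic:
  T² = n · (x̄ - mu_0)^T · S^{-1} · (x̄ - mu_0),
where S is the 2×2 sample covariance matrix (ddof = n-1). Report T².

Step 1 — sample mean vector:
  mean(X_1) = (2 + 6 + 2 + 8 + 4) / 5 = 22/5 = 4.4
  mean(X_2) = (4 + 9 + 5 + 1 + 7) / 5 = 26/5 = 5.2
  x̄ = (4.4, 5.2),  deviation x̄ - mu_0 = (4.4, 5.2) - (7, 2) = (-2.6, 3.2).

Step 2 — sample covariance matrix, S[i,j] = (1/(n-1)) · Σ_k (x_{k,i} - mean_i) · (x_{k,j} - mean_j), divisor n-1 = 4:
  S[X_1,X_1] = ((-2.4)·(-2.4) + (1.6)·(1.6) + (-2.4)·(-2.4) + (3.6)·(3.6) + (-0.4)·(-0.4)) / 4 = 27.2/4 = 6.8
  S[X_1,X_2] = ((-2.4)·(-1.2) + (1.6)·(3.8) + (-2.4)·(-0.2) + (3.6)·(-4.2) + (-0.4)·(1.8)) / 4 = -6.4/4 = -1.6
  S[X_2,X_2] = ((-1.2)·(-1.2) + (3.8)·(3.8) + (-0.2)·(-0.2) + (-4.2)·(-4.2) + (1.8)·(1.8)) / 4 = 36.8/4 = 9.2
  S = [[6.8, -1.6],
 [-1.6, 9.2]].

Step 3 — invert S. det(S) = 6.8·9.2 - (-1.6)² = 60.
  S^{-1} = (1/det) · [[d, -b], [-b, a]] = [[0.1533, 0.0267],
 [0.0267, 0.1133]].

Step 4 — quadratic form (x̄ - mu_0)^T · S^{-1} · (x̄ - mu_0):
  S^{-1} · (x̄ - mu_0) = (-0.3133, 0.2933),
  (x̄ - mu_0)^T · [...] = (-2.6)·(-0.3133) + (3.2)·(0.2933) = 1.7533.

Step 5 — scale by n: T² = 5 · 1.7533 = 8.7667.

T² ≈ 8.7667


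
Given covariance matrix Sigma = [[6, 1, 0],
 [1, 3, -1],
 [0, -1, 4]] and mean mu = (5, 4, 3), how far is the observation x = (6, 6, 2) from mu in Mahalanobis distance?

Step 1 — centre the observation: (x - mu) = (1, 2, -1).

Step 2 — invert Sigma (cofactor / det for 3×3, or solve directly):
  Sigma^{-1} = [[0.1774, -0.0645, -0.0161],
 [-0.0645, 0.3871, 0.0968],
 [-0.0161, 0.0968, 0.2742]].

Step 3 — form the quadratic (x - mu)^T · Sigma^{-1} · (x - mu):
  Sigma^{-1} · (x - mu) = (0.0645, 0.6129, -0.0968).
  (x - mu)^T · [Sigma^{-1} · (x - mu)] = (1)·(0.0645) + (2)·(0.6129) + (-1)·(-0.0968) = 1.3871.

Step 4 — take square root: d = √(1.3871) ≈ 1.1778.

d(x, mu) = √(1.3871) ≈ 1.1778


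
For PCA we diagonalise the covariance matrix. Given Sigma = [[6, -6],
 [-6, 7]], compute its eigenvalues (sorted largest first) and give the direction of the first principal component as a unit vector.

Step 1 — characteristic polynomial of 2×2 Sigma:
  det(Sigma - λI) = λ² - trace · λ + det = 0.
  trace = 6 + 7 = 13, det = 6·7 - (-6)² = 6.
Step 2 — discriminant:
  Δ = trace² - 4·det = 169 - 24 = 145.
Step 3 — eigenvalues:
  λ = (trace ± √Δ)/2 = (13 ± 12.0416)/2,
  λ_1 = 12.5208,  λ_2 = 0.4792.

Step 4 — unit eigenvector for λ_1: solve (Sigma - λ_1 I)v = 0. First row:
  (6 - 12.5208)·v_x + (-6)·v_y = 0, i.e. (-6.5208)·v_x + (-6)·v_y = 0,
  so v ∝ (b, λ_1 - a) = (-6, 6.5208); multiply by -1 so the first entry is positive: u = (6, -6.5208).
  ||u|| = √((6)² + (-6.5208)²) = √(78.5208) ≈ 8.8612,
  v_1 = u/||u|| ≈ (0.6771, -0.7359) (||v_1|| = 1).

λ_1 = 12.5208,  λ_2 = 0.4792;  v_1 ≈ (0.6771, -0.7359)


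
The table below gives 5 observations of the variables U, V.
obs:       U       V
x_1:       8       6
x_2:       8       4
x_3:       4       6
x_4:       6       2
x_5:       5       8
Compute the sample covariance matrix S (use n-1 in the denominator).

Step 1 — column means:
  mean(U) = (8 + 8 + 4 + 6 + 5) / 5 = 31/5 = 6.2
  mean(V) = (6 + 4 + 6 + 2 + 8) / 5 = 26/5 = 5.2

Step 2 — sample covariance S[i,j] = (1/(n-1)) · Σ_k (x_{k,i} - mean_i) · (x_{k,j} - mean_j), with n-1 = 4.
  S[U,U] = ((1.8)·(1.8) + (1.8)·(1.8) + (-2.2)·(-2.2) + (-0.2)·(-0.2) + (-1.2)·(-1.2)) / 4 = 12.8/4 = 3.2
  S[U,V] = ((1.8)·(0.8) + (1.8)·(-1.2) + (-2.2)·(0.8) + (-0.2)·(-3.2) + (-1.2)·(2.8)) / 4 = -5.2/4 = -1.3
  S[V,V] = ((0.8)·(0.8) + (-1.2)·(-1.2) + (0.8)·(0.8) + (-3.2)·(-3.2) + (2.8)·(2.8)) / 4 = 20.8/4 = 5.2

S is symmetric (S[j,i] = S[i,j]). Assembling:

S = [[3.2, -1.3],
 [-1.3, 5.2]]


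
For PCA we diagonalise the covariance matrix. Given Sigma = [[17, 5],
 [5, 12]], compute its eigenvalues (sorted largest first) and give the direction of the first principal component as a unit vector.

Step 1 — characteristic polynomial of 2×2 Sigma:
  det(Sigma - λI) = λ² - trace · λ + det = 0.
  trace = 17 + 12 = 29, det = 17·12 - (5)² = 179.
Step 2 — discriminant:
  Δ = trace² - 4·det = 841 - 716 = 125.
Step 3 — eigenvalues:
  λ = (trace ± √Δ)/2 = (29 ± 11.1803)/2,
  λ_1 = 20.0902,  λ_2 = 8.9098.

Step 4 — unit eigenvector for λ_1: solve (Sigma - λ_1 I)v = 0. First row:
  (17 - 20.0902)·v_x + (5)·v_y = 0, i.e. (-3.0902)·v_x + (5)·v_y = 0,
  so v ∝ (b, λ_1 - a) = (5, 3.0902) = u.
  ||u|| = √((5)² + (3.0902)²) = √(34.5492) ≈ 5.8779,
  v_1 = u/||u|| ≈ (0.8507, 0.5257) (||v_1|| = 1).

λ_1 = 20.0902,  λ_2 = 8.9098;  v_1 ≈ (0.8507, 0.5257)


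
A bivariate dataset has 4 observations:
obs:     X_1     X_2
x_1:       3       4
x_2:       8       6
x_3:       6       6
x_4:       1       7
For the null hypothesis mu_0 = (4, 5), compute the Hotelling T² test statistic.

Step 1 — sample mean vector:
  mean(X_1) = (3 + 8 + 6 + 1) / 4 = 18/4 = 4.5
  mean(X_2) = (4 + 6 + 6 + 7) / 4 = 23/4 = 5.75
  x̄ = (4.5, 5.75),  deviation x̄ - mu_0 = (4.5, 5.75) - (4, 5) = (0.5, 0.75).

Step 2 — sample covariance matrix, S[i,j] = (1/(n-1)) · Σ_k (x_{k,i} - mean_i) · (x_{k,j} - mean_j), divisor n-1 = 3:
  S[X_1,X_1] = ((-1.5)·(-1.5) + (3.5)·(3.5) + (1.5)·(1.5) + (-3.5)·(-3.5)) / 3 = 29/3 = 9.6667
  S[X_1,X_2] = ((-1.5)·(-1.75) + (3.5)·(0.25) + (1.5)·(0.25) + (-3.5)·(1.25)) / 3 = -0.5/3 = -0.1667
  S[X_2,X_2] = ((-1.75)·(-1.75) + (0.25)·(0.25) + (0.25)·(0.25) + (1.25)·(1.25)) / 3 = 4.75/3 = 1.5833
  S = [[9.6667, -0.1667],
 [-0.1667, 1.5833]].

Step 3 — invert S. det(S) = 9.6667·1.5833 - (-0.1667)² = 15.2778.
  S^{-1} = (1/det) · [[d, -b], [-b, a]] = [[0.1036, 0.0109],
 [0.0109, 0.6327]].

Step 4 — quadratic form (x̄ - mu_0)^T · S^{-1} · (x̄ - mu_0):
  S^{-1} · (x̄ - mu_0) = (0.06, 0.48),
  (x̄ - mu_0)^T · [...] = (0.5)·(0.06) + (0.75)·(0.48) = 0.39.

Step 5 — scale by n: T² = 4 · 0.39 = 1.56.

T² ≈ 1.56


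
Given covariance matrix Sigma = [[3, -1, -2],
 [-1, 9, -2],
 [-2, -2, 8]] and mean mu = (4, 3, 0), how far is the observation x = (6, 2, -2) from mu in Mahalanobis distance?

Step 1 — centre the observation: (x - mu) = (2, -1, -2).

Step 2 — invert Sigma (cofactor / det for 3×3, or solve directly):
  Sigma^{-1} = [[0.4474, 0.0789, 0.1316],
 [0.0789, 0.1316, 0.0526],
 [0.1316, 0.0526, 0.1711]].

Step 3 — form the quadratic (x - mu)^T · Sigma^{-1} · (x - mu):
  Sigma^{-1} · (x - mu) = (0.5526, -0.0789, -0.1316).
  (x - mu)^T · [Sigma^{-1} · (x - mu)] = (2)·(0.5526) + (-1)·(-0.0789) + (-2)·(-0.1316) = 1.4474.

Step 4 — take square root: d = √(1.4474) ≈ 1.2031.

d(x, mu) = √(1.4474) ≈ 1.2031


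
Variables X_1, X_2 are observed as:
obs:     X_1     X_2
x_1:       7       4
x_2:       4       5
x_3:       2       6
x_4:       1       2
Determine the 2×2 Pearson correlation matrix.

Step 1 — column means:
  mean(X_1) = (7 + 4 + 2 + 1) / 4 = 14/4 = 3.5
  mean(X_2) = (4 + 5 + 6 + 2) / 4 = 17/4 = 4.25

Step 2 — sample variances and covariances s[i,j] = (1/(n-1)) · Σ_k (x_{k,i} - mean_i) · (x_{k,j} - mean_j), with n-1 = 3:
  s[X_1,X_1] = ((3.5)·(3.5) + (0.5)·(0.5) + (-1.5)·(-1.5) + (-2.5)·(-2.5)) / 3 = 21/3 = 7
  s[X_1,X_2] = ((3.5)·(-0.25) + (0.5)·(0.75) + (-1.5)·(1.75) + (-2.5)·(-2.25)) / 3 = 2.5/3 = 0.8333
  s[X_2,X_2] = ((-0.25)·(-0.25) + (0.75)·(0.75) + (1.75)·(1.75) + (-2.25)·(-2.25)) / 3 = 8.75/3 = 2.9167
  Sample standard deviations s_i = √(s[i,i]):
  s(X_1) = √(7) = 2.6458
  s(X_2) = √(2.9167) = 1.7078

Step 3 — r_{ij} = s_{ij} / (s_i · s_j):
  r[X_1,X_1] = 1 (diagonal).
  r[X_1,X_2] = 0.8333 / (2.6458 · 1.7078) = 0.8333 / 4.5185 = 0.1844
  r[X_2,X_2] = 1 (diagonal).

R is symmetric with unit diagonal. Assembling:

R = [[1, 0.1844],
 [0.1844, 1]]


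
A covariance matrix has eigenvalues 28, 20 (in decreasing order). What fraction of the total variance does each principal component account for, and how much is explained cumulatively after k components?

Step 1 — total variance = trace(Sigma) = Σ λ_i = 28 + 20 = 48.

Step 2 — fraction explained by component i = λ_i / Σ λ:
  PC1: 28/48 = 0.5833
  PC2: 20/48 = 0.4167

Step 3 — cumulative fraction after k components = (λ_1 + ... + λ_k) / Σ λ:
  k = 1: 28/48 = 0.5833
  k = 2: (28 + 20)/48 = 48/48 = 1

Summary (fraction, with percent):

explained: PC1 0.5833 (58.33%), PC2 0.4167 (41.67%);  cumulative: 0.5833, 1


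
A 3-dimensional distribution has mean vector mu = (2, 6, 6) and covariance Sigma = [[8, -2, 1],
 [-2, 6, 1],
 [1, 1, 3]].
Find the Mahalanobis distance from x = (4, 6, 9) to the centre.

Step 1 — centre the observation: (x - mu) = (2, 0, 3).

Step 2 — invert Sigma (cofactor / det for 3×3, or solve directly):
  Sigma^{-1} = [[0.1491, 0.0614, -0.0702],
 [0.0614, 0.2018, -0.0877],
 [-0.0702, -0.0877, 0.386]].

Step 3 — form the quadratic (x - mu)^T · Sigma^{-1} · (x - mu):
  Sigma^{-1} · (x - mu) = (0.0877, -0.1404, 1.0175).
  (x - mu)^T · [Sigma^{-1} · (x - mu)] = (2)·(0.0877) + (0)·(-0.1404) + (3)·(1.0175) = 3.2281.

Step 4 — take square root: d = √(3.2281) ≈ 1.7967.

d(x, mu) = √(3.2281) ≈ 1.7967


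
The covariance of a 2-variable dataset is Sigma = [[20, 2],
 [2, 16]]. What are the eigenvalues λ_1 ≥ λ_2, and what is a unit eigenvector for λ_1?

Step 1 — characteristic polynomial of 2×2 Sigma:
  det(Sigma - λI) = λ² - trace · λ + det = 0.
  trace = 20 + 16 = 36, det = 20·16 - (2)² = 316.
Step 2 — discriminant:
  Δ = trace² - 4·det = 1296 - 1264 = 32.
Step 3 — eigenvalues:
  λ = (trace ± √Δ)/2 = (36 ± 5.6569)/2,
  λ_1 = 20.8284,  λ_2 = 15.1716.

Step 4 — unit eigenvector for λ_1: solve (Sigma - λ_1 I)v = 0. First row:
  (20 - 20.8284)·v_x + (2)·v_y = 0, i.e. (-0.8284)·v_x + (2)·v_y = 0,
  so v ∝ (b, λ_1 - a) = (2, 0.8284) = u.
  ||u|| = √((2)² + (0.8284)²) = √(4.6863) ≈ 2.1648,
  v_1 = u/||u|| ≈ (0.9239, 0.3827) (||v_1|| = 1).

λ_1 = 20.8284,  λ_2 = 15.1716;  v_1 ≈ (0.9239, 0.3827)


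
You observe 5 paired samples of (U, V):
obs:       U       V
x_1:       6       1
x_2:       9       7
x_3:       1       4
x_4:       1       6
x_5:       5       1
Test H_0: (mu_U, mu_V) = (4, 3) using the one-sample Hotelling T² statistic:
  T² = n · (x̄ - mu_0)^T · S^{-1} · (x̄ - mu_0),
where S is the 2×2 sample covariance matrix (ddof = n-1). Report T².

Step 1 — sample mean vector:
  mean(U) = (6 + 9 + 1 + 1 + 5) / 5 = 22/5 = 4.4
  mean(V) = (1 + 7 + 4 + 6 + 1) / 5 = 19/5 = 3.8
  x̄ = (4.4, 3.8),  deviation x̄ - mu_0 = (4.4, 3.8) - (4, 3) = (0.4, 0.8).

Step 2 — sample covariance matrix, S[i,j] = (1/(n-1)) · Σ_k (x_{k,i} - mean_i) · (x_{k,j} - mean_j), divisor n-1 = 4:
  S[U,U] = ((1.6)·(1.6) + (4.6)·(4.6) + (-3.4)·(-3.4) + (-3.4)·(-3.4) + (0.6)·(0.6)) / 4 = 47.2/4 = 11.8
  S[U,V] = ((1.6)·(-2.8) + (4.6)·(3.2) + (-3.4)·(0.2) + (-3.4)·(2.2) + (0.6)·(-2.8)) / 4 = 0.4/4 = 0.1
  S[V,V] = ((-2.8)·(-2.8) + (3.2)·(3.2) + (0.2)·(0.2) + (2.2)·(2.2) + (-2.8)·(-2.8)) / 4 = 30.8/4 = 7.7
  S = [[11.8, 0.1],
 [0.1, 7.7]].

Step 3 — invert S. det(S) = 11.8·7.7 - (0.1)² = 90.85.
  S^{-1} = (1/det) · [[d, -b], [-b, a]] = [[0.0848, -0.0011],
 [-0.0011, 0.1299]].

Step 4 — quadratic form (x̄ - mu_0)^T · S^{-1} · (x̄ - mu_0):
  S^{-1} · (x̄ - mu_0) = (0.033, 0.1035),
  (x̄ - mu_0)^T · [...] = (0.4)·(0.033) + (0.8)·(0.1035) = 0.096.

Step 5 — scale by n: T² = 5 · 0.096 = 0.4799.

T² ≈ 0.4799


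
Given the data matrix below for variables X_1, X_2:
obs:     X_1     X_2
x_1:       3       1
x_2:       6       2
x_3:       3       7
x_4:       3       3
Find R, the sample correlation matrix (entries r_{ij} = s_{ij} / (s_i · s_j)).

Step 1 — column means:
  mean(X_1) = (3 + 6 + 3 + 3) / 4 = 15/4 = 3.75
  mean(X_2) = (1 + 2 + 7 + 3) / 4 = 13/4 = 3.25

Step 2 — sample variances and covariances s[i,j] = (1/(n-1)) · Σ_k (x_{k,i} - mean_i) · (x_{k,j} - mean_j), with n-1 = 3:
  s[X_1,X_1] = ((-0.75)·(-0.75) + (2.25)·(2.25) + (-0.75)·(-0.75) + (-0.75)·(-0.75)) / 3 = 6.75/3 = 2.25
  s[X_1,X_2] = ((-0.75)·(-2.25) + (2.25)·(-1.25) + (-0.75)·(3.75) + (-0.75)·(-0.25)) / 3 = -3.75/3 = -1.25
  s[X_2,X_2] = ((-2.25)·(-2.25) + (-1.25)·(-1.25) + (3.75)·(3.75) + (-0.25)·(-0.25)) / 3 = 20.75/3 = 6.9167
  Sample standard deviations s_i = √(s[i,i]):
  s(X_1) = √(2.25) = 1.5
  s(X_2) = √(6.9167) = 2.63

Step 3 — r_{ij} = s_{ij} / (s_i · s_j):
  r[X_1,X_1] = 1 (diagonal).
  r[X_1,X_2] = -1.25 / (1.5 · 2.63) = -1.25 / 3.9449 = -0.3169
  r[X_2,X_2] = 1 (diagonal).

R is symmetric with unit diagonal. Assembling:

R = [[1, -0.3169],
 [-0.3169, 1]]


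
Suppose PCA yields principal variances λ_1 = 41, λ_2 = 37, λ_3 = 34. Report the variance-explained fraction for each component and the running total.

Step 1 — total variance = trace(Sigma) = Σ λ_i = 41 + 37 + 34 = 112.

Step 2 — fraction explained by component i = λ_i / Σ λ:
  PC1: 41/112 = 0.3661
  PC2: 37/112 = 0.3304
  PC3: 34/112 = 0.3036

Step 3 — cumulative fraction after k components = (λ_1 + ... + λ_k) / Σ λ:
  k = 1: 41/112 = 0.3661
  k = 2: (41 + 37)/112 = 78/112 = 0.6964
  k = 3: (41 + 37 + 34)/112 = 112/112 = 1

Summary (fraction, with percent):

explained: PC1 0.3661 (36.61%), PC2 0.3304 (33.04%), PC3 0.3036 (30.36%);  cumulative: 0.3661, 0.6964, 1


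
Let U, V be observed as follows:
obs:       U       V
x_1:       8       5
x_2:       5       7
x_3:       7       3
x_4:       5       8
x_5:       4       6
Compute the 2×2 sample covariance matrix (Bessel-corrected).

Step 1 — column means:
  mean(U) = (8 + 5 + 7 + 5 + 4) / 5 = 29/5 = 5.8
  mean(V) = (5 + 7 + 3 + 8 + 6) / 5 = 29/5 = 5.8

Step 2 — sample covariance S[i,j] = (1/(n-1)) · Σ_k (x_{k,i} - mean_i) · (x_{k,j} - mean_j), with n-1 = 4.
  S[U,U] = ((2.2)·(2.2) + (-0.8)·(-0.8) + (1.2)·(1.2) + (-0.8)·(-0.8) + (-1.8)·(-1.8)) / 4 = 10.8/4 = 2.7
  S[U,V] = ((2.2)·(-0.8) + (-0.8)·(1.2) + (1.2)·(-2.8) + (-0.8)·(2.2) + (-1.8)·(0.2)) / 4 = -8.2/4 = -2.05
  S[V,V] = ((-0.8)·(-0.8) + (1.2)·(1.2) + (-2.8)·(-2.8) + (2.2)·(2.2) + (0.2)·(0.2)) / 4 = 14.8/4 = 3.7

S is symmetric (S[j,i] = S[i,j]). Assembling:

S = [[2.7, -2.05],
 [-2.05, 3.7]]


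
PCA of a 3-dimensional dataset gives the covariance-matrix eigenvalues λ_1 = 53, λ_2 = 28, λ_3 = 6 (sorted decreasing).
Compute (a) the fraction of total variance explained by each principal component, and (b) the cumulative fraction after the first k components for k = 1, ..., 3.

Step 1 — total variance = trace(Sigma) = Σ λ_i = 53 + 28 + 6 = 87.

Step 2 — fraction explained by component i = λ_i / Σ λ:
  PC1: 53/87 = 0.6092
  PC2: 28/87 = 0.3218
  PC3: 6/87 = 0.069

Step 3 — cumulative fraction after k components = (λ_1 + ... + λ_k) / Σ λ:
  k = 1: 53/87 = 0.6092
  k = 2: (53 + 28)/87 = 81/87 = 0.931
  k = 3: (53 + 28 + 6)/87 = 87/87 = 1

Summary (fraction, with percent):

explained: PC1 0.6092 (60.92%), PC2 0.3218 (32.18%), PC3 0.069 (6.9%);  cumulative: 0.6092, 0.931, 1
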